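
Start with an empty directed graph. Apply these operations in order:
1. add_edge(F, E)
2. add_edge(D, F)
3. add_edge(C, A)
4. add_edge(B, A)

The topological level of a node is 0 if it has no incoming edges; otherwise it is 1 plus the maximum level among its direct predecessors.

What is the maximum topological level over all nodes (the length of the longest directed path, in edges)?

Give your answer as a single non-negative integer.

Op 1: add_edge(F, E). Edges now: 1
Op 2: add_edge(D, F). Edges now: 2
Op 3: add_edge(C, A). Edges now: 3
Op 4: add_edge(B, A). Edges now: 4
Compute levels (Kahn BFS):
  sources (in-degree 0): B, C, D
  process B: level=0
    B->A: in-degree(A)=1, level(A)>=1
  process C: level=0
    C->A: in-degree(A)=0, level(A)=1, enqueue
  process D: level=0
    D->F: in-degree(F)=0, level(F)=1, enqueue
  process A: level=1
  process F: level=1
    F->E: in-degree(E)=0, level(E)=2, enqueue
  process E: level=2
All levels: A:1, B:0, C:0, D:0, E:2, F:1
max level = 2

Answer: 2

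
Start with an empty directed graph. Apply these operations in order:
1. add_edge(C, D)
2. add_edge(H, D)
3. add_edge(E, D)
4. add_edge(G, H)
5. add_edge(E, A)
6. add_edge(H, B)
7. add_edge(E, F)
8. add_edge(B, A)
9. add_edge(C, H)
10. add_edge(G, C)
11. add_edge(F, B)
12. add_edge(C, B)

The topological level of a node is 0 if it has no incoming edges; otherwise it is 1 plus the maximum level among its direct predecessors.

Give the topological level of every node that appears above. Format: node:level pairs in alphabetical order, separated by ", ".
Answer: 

Op 1: add_edge(C, D). Edges now: 1
Op 2: add_edge(H, D). Edges now: 2
Op 3: add_edge(E, D). Edges now: 3
Op 4: add_edge(G, H). Edges now: 4
Op 5: add_edge(E, A). Edges now: 5
Op 6: add_edge(H, B). Edges now: 6
Op 7: add_edge(E, F). Edges now: 7
Op 8: add_edge(B, A). Edges now: 8
Op 9: add_edge(C, H). Edges now: 9
Op 10: add_edge(G, C). Edges now: 10
Op 11: add_edge(F, B). Edges now: 11
Op 12: add_edge(C, B). Edges now: 12
Compute levels (Kahn BFS):
  sources (in-degree 0): E, G
  process E: level=0
    E->A: in-degree(A)=1, level(A)>=1
    E->D: in-degree(D)=2, level(D)>=1
    E->F: in-degree(F)=0, level(F)=1, enqueue
  process G: level=0
    G->C: in-degree(C)=0, level(C)=1, enqueue
    G->H: in-degree(H)=1, level(H)>=1
  process F: level=1
    F->B: in-degree(B)=2, level(B)>=2
  process C: level=1
    C->B: in-degree(B)=1, level(B)>=2
    C->D: in-degree(D)=1, level(D)>=2
    C->H: in-degree(H)=0, level(H)=2, enqueue
  process H: level=2
    H->B: in-degree(B)=0, level(B)=3, enqueue
    H->D: in-degree(D)=0, level(D)=3, enqueue
  process B: level=3
    B->A: in-degree(A)=0, level(A)=4, enqueue
  process D: level=3
  process A: level=4
All levels: A:4, B:3, C:1, D:3, E:0, F:1, G:0, H:2

Answer: A:4, B:3, C:1, D:3, E:0, F:1, G:0, H:2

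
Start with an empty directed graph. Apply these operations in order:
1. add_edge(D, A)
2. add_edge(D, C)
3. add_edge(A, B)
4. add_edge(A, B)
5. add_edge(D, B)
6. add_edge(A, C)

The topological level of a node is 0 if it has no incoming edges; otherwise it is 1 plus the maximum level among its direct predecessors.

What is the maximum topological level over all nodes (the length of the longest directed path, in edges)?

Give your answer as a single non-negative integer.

Answer: 2

Derivation:
Op 1: add_edge(D, A). Edges now: 1
Op 2: add_edge(D, C). Edges now: 2
Op 3: add_edge(A, B). Edges now: 3
Op 4: add_edge(A, B) (duplicate, no change). Edges now: 3
Op 5: add_edge(D, B). Edges now: 4
Op 6: add_edge(A, C). Edges now: 5
Compute levels (Kahn BFS):
  sources (in-degree 0): D
  process D: level=0
    D->A: in-degree(A)=0, level(A)=1, enqueue
    D->B: in-degree(B)=1, level(B)>=1
    D->C: in-degree(C)=1, level(C)>=1
  process A: level=1
    A->B: in-degree(B)=0, level(B)=2, enqueue
    A->C: in-degree(C)=0, level(C)=2, enqueue
  process B: level=2
  process C: level=2
All levels: A:1, B:2, C:2, D:0
max level = 2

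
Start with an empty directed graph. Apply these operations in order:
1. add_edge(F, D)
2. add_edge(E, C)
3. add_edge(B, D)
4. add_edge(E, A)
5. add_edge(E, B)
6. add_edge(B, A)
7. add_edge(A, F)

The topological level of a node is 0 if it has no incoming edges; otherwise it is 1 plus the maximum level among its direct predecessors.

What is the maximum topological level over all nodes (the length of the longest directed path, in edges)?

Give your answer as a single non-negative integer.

Answer: 4

Derivation:
Op 1: add_edge(F, D). Edges now: 1
Op 2: add_edge(E, C). Edges now: 2
Op 3: add_edge(B, D). Edges now: 3
Op 4: add_edge(E, A). Edges now: 4
Op 5: add_edge(E, B). Edges now: 5
Op 6: add_edge(B, A). Edges now: 6
Op 7: add_edge(A, F). Edges now: 7
Compute levels (Kahn BFS):
  sources (in-degree 0): E
  process E: level=0
    E->A: in-degree(A)=1, level(A)>=1
    E->B: in-degree(B)=0, level(B)=1, enqueue
    E->C: in-degree(C)=0, level(C)=1, enqueue
  process B: level=1
    B->A: in-degree(A)=0, level(A)=2, enqueue
    B->D: in-degree(D)=1, level(D)>=2
  process C: level=1
  process A: level=2
    A->F: in-degree(F)=0, level(F)=3, enqueue
  process F: level=3
    F->D: in-degree(D)=0, level(D)=4, enqueue
  process D: level=4
All levels: A:2, B:1, C:1, D:4, E:0, F:3
max level = 4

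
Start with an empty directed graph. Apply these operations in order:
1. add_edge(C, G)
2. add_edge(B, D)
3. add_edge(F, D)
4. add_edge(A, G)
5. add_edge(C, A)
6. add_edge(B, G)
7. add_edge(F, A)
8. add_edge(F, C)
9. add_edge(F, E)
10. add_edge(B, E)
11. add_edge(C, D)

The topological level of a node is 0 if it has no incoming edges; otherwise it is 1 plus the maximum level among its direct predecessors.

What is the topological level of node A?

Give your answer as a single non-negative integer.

Op 1: add_edge(C, G). Edges now: 1
Op 2: add_edge(B, D). Edges now: 2
Op 3: add_edge(F, D). Edges now: 3
Op 4: add_edge(A, G). Edges now: 4
Op 5: add_edge(C, A). Edges now: 5
Op 6: add_edge(B, G). Edges now: 6
Op 7: add_edge(F, A). Edges now: 7
Op 8: add_edge(F, C). Edges now: 8
Op 9: add_edge(F, E). Edges now: 9
Op 10: add_edge(B, E). Edges now: 10
Op 11: add_edge(C, D). Edges now: 11
Compute levels (Kahn BFS):
  sources (in-degree 0): B, F
  process B: level=0
    B->D: in-degree(D)=2, level(D)>=1
    B->E: in-degree(E)=1, level(E)>=1
    B->G: in-degree(G)=2, level(G)>=1
  process F: level=0
    F->A: in-degree(A)=1, level(A)>=1
    F->C: in-degree(C)=0, level(C)=1, enqueue
    F->D: in-degree(D)=1, level(D)>=1
    F->E: in-degree(E)=0, level(E)=1, enqueue
  process C: level=1
    C->A: in-degree(A)=0, level(A)=2, enqueue
    C->D: in-degree(D)=0, level(D)=2, enqueue
    C->G: in-degree(G)=1, level(G)>=2
  process E: level=1
  process A: level=2
    A->G: in-degree(G)=0, level(G)=3, enqueue
  process D: level=2
  process G: level=3
All levels: A:2, B:0, C:1, D:2, E:1, F:0, G:3
level(A) = 2

Answer: 2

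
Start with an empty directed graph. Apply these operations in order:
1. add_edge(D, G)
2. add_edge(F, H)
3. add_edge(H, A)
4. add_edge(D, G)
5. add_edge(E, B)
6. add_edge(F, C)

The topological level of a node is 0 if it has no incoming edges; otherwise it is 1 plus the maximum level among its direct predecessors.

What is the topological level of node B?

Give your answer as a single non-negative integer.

Op 1: add_edge(D, G). Edges now: 1
Op 2: add_edge(F, H). Edges now: 2
Op 3: add_edge(H, A). Edges now: 3
Op 4: add_edge(D, G) (duplicate, no change). Edges now: 3
Op 5: add_edge(E, B). Edges now: 4
Op 6: add_edge(F, C). Edges now: 5
Compute levels (Kahn BFS):
  sources (in-degree 0): D, E, F
  process D: level=0
    D->G: in-degree(G)=0, level(G)=1, enqueue
  process E: level=0
    E->B: in-degree(B)=0, level(B)=1, enqueue
  process F: level=0
    F->C: in-degree(C)=0, level(C)=1, enqueue
    F->H: in-degree(H)=0, level(H)=1, enqueue
  process G: level=1
  process B: level=1
  process C: level=1
  process H: level=1
    H->A: in-degree(A)=0, level(A)=2, enqueue
  process A: level=2
All levels: A:2, B:1, C:1, D:0, E:0, F:0, G:1, H:1
level(B) = 1

Answer: 1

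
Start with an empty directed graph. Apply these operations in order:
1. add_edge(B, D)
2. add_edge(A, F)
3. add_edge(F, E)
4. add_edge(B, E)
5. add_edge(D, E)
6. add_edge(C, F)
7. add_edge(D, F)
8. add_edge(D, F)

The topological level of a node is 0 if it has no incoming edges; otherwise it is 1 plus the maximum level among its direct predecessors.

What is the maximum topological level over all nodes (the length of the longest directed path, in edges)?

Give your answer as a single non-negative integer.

Op 1: add_edge(B, D). Edges now: 1
Op 2: add_edge(A, F). Edges now: 2
Op 3: add_edge(F, E). Edges now: 3
Op 4: add_edge(B, E). Edges now: 4
Op 5: add_edge(D, E). Edges now: 5
Op 6: add_edge(C, F). Edges now: 6
Op 7: add_edge(D, F). Edges now: 7
Op 8: add_edge(D, F) (duplicate, no change). Edges now: 7
Compute levels (Kahn BFS):
  sources (in-degree 0): A, B, C
  process A: level=0
    A->F: in-degree(F)=2, level(F)>=1
  process B: level=0
    B->D: in-degree(D)=0, level(D)=1, enqueue
    B->E: in-degree(E)=2, level(E)>=1
  process C: level=0
    C->F: in-degree(F)=1, level(F)>=1
  process D: level=1
    D->E: in-degree(E)=1, level(E)>=2
    D->F: in-degree(F)=0, level(F)=2, enqueue
  process F: level=2
    F->E: in-degree(E)=0, level(E)=3, enqueue
  process E: level=3
All levels: A:0, B:0, C:0, D:1, E:3, F:2
max level = 3

Answer: 3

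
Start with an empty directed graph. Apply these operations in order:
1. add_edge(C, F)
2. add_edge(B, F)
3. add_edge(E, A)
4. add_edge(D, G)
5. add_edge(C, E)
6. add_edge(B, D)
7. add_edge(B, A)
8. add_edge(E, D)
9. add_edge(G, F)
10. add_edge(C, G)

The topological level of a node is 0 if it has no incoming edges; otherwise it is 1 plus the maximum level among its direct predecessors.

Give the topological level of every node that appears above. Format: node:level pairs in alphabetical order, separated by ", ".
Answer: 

Answer: A:2, B:0, C:0, D:2, E:1, F:4, G:3

Derivation:
Op 1: add_edge(C, F). Edges now: 1
Op 2: add_edge(B, F). Edges now: 2
Op 3: add_edge(E, A). Edges now: 3
Op 4: add_edge(D, G). Edges now: 4
Op 5: add_edge(C, E). Edges now: 5
Op 6: add_edge(B, D). Edges now: 6
Op 7: add_edge(B, A). Edges now: 7
Op 8: add_edge(E, D). Edges now: 8
Op 9: add_edge(G, F). Edges now: 9
Op 10: add_edge(C, G). Edges now: 10
Compute levels (Kahn BFS):
  sources (in-degree 0): B, C
  process B: level=0
    B->A: in-degree(A)=1, level(A)>=1
    B->D: in-degree(D)=1, level(D)>=1
    B->F: in-degree(F)=2, level(F)>=1
  process C: level=0
    C->E: in-degree(E)=0, level(E)=1, enqueue
    C->F: in-degree(F)=1, level(F)>=1
    C->G: in-degree(G)=1, level(G)>=1
  process E: level=1
    E->A: in-degree(A)=0, level(A)=2, enqueue
    E->D: in-degree(D)=0, level(D)=2, enqueue
  process A: level=2
  process D: level=2
    D->G: in-degree(G)=0, level(G)=3, enqueue
  process G: level=3
    G->F: in-degree(F)=0, level(F)=4, enqueue
  process F: level=4
All levels: A:2, B:0, C:0, D:2, E:1, F:4, G:3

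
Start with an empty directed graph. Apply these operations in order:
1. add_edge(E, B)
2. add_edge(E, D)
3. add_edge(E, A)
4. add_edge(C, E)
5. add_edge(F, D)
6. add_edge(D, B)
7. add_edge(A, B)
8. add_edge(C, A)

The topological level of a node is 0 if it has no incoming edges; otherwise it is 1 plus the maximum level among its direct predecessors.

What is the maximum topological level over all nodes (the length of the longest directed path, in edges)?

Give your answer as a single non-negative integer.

Op 1: add_edge(E, B). Edges now: 1
Op 2: add_edge(E, D). Edges now: 2
Op 3: add_edge(E, A). Edges now: 3
Op 4: add_edge(C, E). Edges now: 4
Op 5: add_edge(F, D). Edges now: 5
Op 6: add_edge(D, B). Edges now: 6
Op 7: add_edge(A, B). Edges now: 7
Op 8: add_edge(C, A). Edges now: 8
Compute levels (Kahn BFS):
  sources (in-degree 0): C, F
  process C: level=0
    C->A: in-degree(A)=1, level(A)>=1
    C->E: in-degree(E)=0, level(E)=1, enqueue
  process F: level=0
    F->D: in-degree(D)=1, level(D)>=1
  process E: level=1
    E->A: in-degree(A)=0, level(A)=2, enqueue
    E->B: in-degree(B)=2, level(B)>=2
    E->D: in-degree(D)=0, level(D)=2, enqueue
  process A: level=2
    A->B: in-degree(B)=1, level(B)>=3
  process D: level=2
    D->B: in-degree(B)=0, level(B)=3, enqueue
  process B: level=3
All levels: A:2, B:3, C:0, D:2, E:1, F:0
max level = 3

Answer: 3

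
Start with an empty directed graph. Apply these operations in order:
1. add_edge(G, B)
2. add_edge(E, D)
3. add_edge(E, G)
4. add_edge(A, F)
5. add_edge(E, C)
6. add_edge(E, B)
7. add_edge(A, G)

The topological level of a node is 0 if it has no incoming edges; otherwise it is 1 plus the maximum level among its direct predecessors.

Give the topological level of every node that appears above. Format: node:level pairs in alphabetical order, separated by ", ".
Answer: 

Op 1: add_edge(G, B). Edges now: 1
Op 2: add_edge(E, D). Edges now: 2
Op 3: add_edge(E, G). Edges now: 3
Op 4: add_edge(A, F). Edges now: 4
Op 5: add_edge(E, C). Edges now: 5
Op 6: add_edge(E, B). Edges now: 6
Op 7: add_edge(A, G). Edges now: 7
Compute levels (Kahn BFS):
  sources (in-degree 0): A, E
  process A: level=0
    A->F: in-degree(F)=0, level(F)=1, enqueue
    A->G: in-degree(G)=1, level(G)>=1
  process E: level=0
    E->B: in-degree(B)=1, level(B)>=1
    E->C: in-degree(C)=0, level(C)=1, enqueue
    E->D: in-degree(D)=0, level(D)=1, enqueue
    E->G: in-degree(G)=0, level(G)=1, enqueue
  process F: level=1
  process C: level=1
  process D: level=1
  process G: level=1
    G->B: in-degree(B)=0, level(B)=2, enqueue
  process B: level=2
All levels: A:0, B:2, C:1, D:1, E:0, F:1, G:1

Answer: A:0, B:2, C:1, D:1, E:0, F:1, G:1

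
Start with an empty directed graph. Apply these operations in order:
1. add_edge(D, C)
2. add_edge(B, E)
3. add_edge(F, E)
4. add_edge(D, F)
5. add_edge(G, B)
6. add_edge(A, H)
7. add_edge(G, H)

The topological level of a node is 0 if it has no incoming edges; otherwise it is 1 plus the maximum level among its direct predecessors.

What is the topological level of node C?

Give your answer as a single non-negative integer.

Op 1: add_edge(D, C). Edges now: 1
Op 2: add_edge(B, E). Edges now: 2
Op 3: add_edge(F, E). Edges now: 3
Op 4: add_edge(D, F). Edges now: 4
Op 5: add_edge(G, B). Edges now: 5
Op 6: add_edge(A, H). Edges now: 6
Op 7: add_edge(G, H). Edges now: 7
Compute levels (Kahn BFS):
  sources (in-degree 0): A, D, G
  process A: level=0
    A->H: in-degree(H)=1, level(H)>=1
  process D: level=0
    D->C: in-degree(C)=0, level(C)=1, enqueue
    D->F: in-degree(F)=0, level(F)=1, enqueue
  process G: level=0
    G->B: in-degree(B)=0, level(B)=1, enqueue
    G->H: in-degree(H)=0, level(H)=1, enqueue
  process C: level=1
  process F: level=1
    F->E: in-degree(E)=1, level(E)>=2
  process B: level=1
    B->E: in-degree(E)=0, level(E)=2, enqueue
  process H: level=1
  process E: level=2
All levels: A:0, B:1, C:1, D:0, E:2, F:1, G:0, H:1
level(C) = 1

Answer: 1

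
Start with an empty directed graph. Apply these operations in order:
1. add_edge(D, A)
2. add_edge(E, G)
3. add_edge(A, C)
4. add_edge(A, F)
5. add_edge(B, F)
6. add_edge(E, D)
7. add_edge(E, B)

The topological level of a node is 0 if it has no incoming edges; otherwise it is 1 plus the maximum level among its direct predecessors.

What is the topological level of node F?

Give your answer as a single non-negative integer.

Op 1: add_edge(D, A). Edges now: 1
Op 2: add_edge(E, G). Edges now: 2
Op 3: add_edge(A, C). Edges now: 3
Op 4: add_edge(A, F). Edges now: 4
Op 5: add_edge(B, F). Edges now: 5
Op 6: add_edge(E, D). Edges now: 6
Op 7: add_edge(E, B). Edges now: 7
Compute levels (Kahn BFS):
  sources (in-degree 0): E
  process E: level=0
    E->B: in-degree(B)=0, level(B)=1, enqueue
    E->D: in-degree(D)=0, level(D)=1, enqueue
    E->G: in-degree(G)=0, level(G)=1, enqueue
  process B: level=1
    B->F: in-degree(F)=1, level(F)>=2
  process D: level=1
    D->A: in-degree(A)=0, level(A)=2, enqueue
  process G: level=1
  process A: level=2
    A->C: in-degree(C)=0, level(C)=3, enqueue
    A->F: in-degree(F)=0, level(F)=3, enqueue
  process C: level=3
  process F: level=3
All levels: A:2, B:1, C:3, D:1, E:0, F:3, G:1
level(F) = 3

Answer: 3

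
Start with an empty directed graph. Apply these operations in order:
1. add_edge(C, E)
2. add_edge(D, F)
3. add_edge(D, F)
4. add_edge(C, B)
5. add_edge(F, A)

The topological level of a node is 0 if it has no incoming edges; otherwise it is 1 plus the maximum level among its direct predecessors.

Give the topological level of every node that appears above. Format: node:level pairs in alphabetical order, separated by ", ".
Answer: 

Op 1: add_edge(C, E). Edges now: 1
Op 2: add_edge(D, F). Edges now: 2
Op 3: add_edge(D, F) (duplicate, no change). Edges now: 2
Op 4: add_edge(C, B). Edges now: 3
Op 5: add_edge(F, A). Edges now: 4
Compute levels (Kahn BFS):
  sources (in-degree 0): C, D
  process C: level=0
    C->B: in-degree(B)=0, level(B)=1, enqueue
    C->E: in-degree(E)=0, level(E)=1, enqueue
  process D: level=0
    D->F: in-degree(F)=0, level(F)=1, enqueue
  process B: level=1
  process E: level=1
  process F: level=1
    F->A: in-degree(A)=0, level(A)=2, enqueue
  process A: level=2
All levels: A:2, B:1, C:0, D:0, E:1, F:1

Answer: A:2, B:1, C:0, D:0, E:1, F:1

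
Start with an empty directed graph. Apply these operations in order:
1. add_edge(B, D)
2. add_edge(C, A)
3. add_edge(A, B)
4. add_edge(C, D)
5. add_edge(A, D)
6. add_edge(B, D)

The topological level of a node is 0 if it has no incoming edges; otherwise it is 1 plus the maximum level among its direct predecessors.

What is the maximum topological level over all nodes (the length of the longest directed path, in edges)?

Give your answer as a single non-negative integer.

Answer: 3

Derivation:
Op 1: add_edge(B, D). Edges now: 1
Op 2: add_edge(C, A). Edges now: 2
Op 3: add_edge(A, B). Edges now: 3
Op 4: add_edge(C, D). Edges now: 4
Op 5: add_edge(A, D). Edges now: 5
Op 6: add_edge(B, D) (duplicate, no change). Edges now: 5
Compute levels (Kahn BFS):
  sources (in-degree 0): C
  process C: level=0
    C->A: in-degree(A)=0, level(A)=1, enqueue
    C->D: in-degree(D)=2, level(D)>=1
  process A: level=1
    A->B: in-degree(B)=0, level(B)=2, enqueue
    A->D: in-degree(D)=1, level(D)>=2
  process B: level=2
    B->D: in-degree(D)=0, level(D)=3, enqueue
  process D: level=3
All levels: A:1, B:2, C:0, D:3
max level = 3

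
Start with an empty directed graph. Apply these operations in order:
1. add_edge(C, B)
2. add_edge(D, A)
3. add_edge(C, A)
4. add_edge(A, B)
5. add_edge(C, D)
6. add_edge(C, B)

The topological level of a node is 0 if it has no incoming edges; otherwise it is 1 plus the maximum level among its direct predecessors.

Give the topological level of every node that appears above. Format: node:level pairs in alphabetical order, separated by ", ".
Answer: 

Op 1: add_edge(C, B). Edges now: 1
Op 2: add_edge(D, A). Edges now: 2
Op 3: add_edge(C, A). Edges now: 3
Op 4: add_edge(A, B). Edges now: 4
Op 5: add_edge(C, D). Edges now: 5
Op 6: add_edge(C, B) (duplicate, no change). Edges now: 5
Compute levels (Kahn BFS):
  sources (in-degree 0): C
  process C: level=0
    C->A: in-degree(A)=1, level(A)>=1
    C->B: in-degree(B)=1, level(B)>=1
    C->D: in-degree(D)=0, level(D)=1, enqueue
  process D: level=1
    D->A: in-degree(A)=0, level(A)=2, enqueue
  process A: level=2
    A->B: in-degree(B)=0, level(B)=3, enqueue
  process B: level=3
All levels: A:2, B:3, C:0, D:1

Answer: A:2, B:3, C:0, D:1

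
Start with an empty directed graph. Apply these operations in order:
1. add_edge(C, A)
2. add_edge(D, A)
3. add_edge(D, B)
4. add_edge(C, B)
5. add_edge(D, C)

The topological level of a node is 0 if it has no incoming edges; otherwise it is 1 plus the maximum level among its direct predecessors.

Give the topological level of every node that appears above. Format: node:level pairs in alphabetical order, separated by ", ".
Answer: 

Answer: A:2, B:2, C:1, D:0

Derivation:
Op 1: add_edge(C, A). Edges now: 1
Op 2: add_edge(D, A). Edges now: 2
Op 3: add_edge(D, B). Edges now: 3
Op 4: add_edge(C, B). Edges now: 4
Op 5: add_edge(D, C). Edges now: 5
Compute levels (Kahn BFS):
  sources (in-degree 0): D
  process D: level=0
    D->A: in-degree(A)=1, level(A)>=1
    D->B: in-degree(B)=1, level(B)>=1
    D->C: in-degree(C)=0, level(C)=1, enqueue
  process C: level=1
    C->A: in-degree(A)=0, level(A)=2, enqueue
    C->B: in-degree(B)=0, level(B)=2, enqueue
  process A: level=2
  process B: level=2
All levels: A:2, B:2, C:1, D:0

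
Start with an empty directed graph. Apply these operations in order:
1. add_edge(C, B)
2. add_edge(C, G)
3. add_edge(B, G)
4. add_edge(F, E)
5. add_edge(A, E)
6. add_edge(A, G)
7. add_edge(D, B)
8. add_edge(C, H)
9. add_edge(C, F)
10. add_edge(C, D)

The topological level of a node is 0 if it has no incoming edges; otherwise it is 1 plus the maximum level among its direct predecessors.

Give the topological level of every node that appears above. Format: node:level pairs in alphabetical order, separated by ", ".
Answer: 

Op 1: add_edge(C, B). Edges now: 1
Op 2: add_edge(C, G). Edges now: 2
Op 3: add_edge(B, G). Edges now: 3
Op 4: add_edge(F, E). Edges now: 4
Op 5: add_edge(A, E). Edges now: 5
Op 6: add_edge(A, G). Edges now: 6
Op 7: add_edge(D, B). Edges now: 7
Op 8: add_edge(C, H). Edges now: 8
Op 9: add_edge(C, F). Edges now: 9
Op 10: add_edge(C, D). Edges now: 10
Compute levels (Kahn BFS):
  sources (in-degree 0): A, C
  process A: level=0
    A->E: in-degree(E)=1, level(E)>=1
    A->G: in-degree(G)=2, level(G)>=1
  process C: level=0
    C->B: in-degree(B)=1, level(B)>=1
    C->D: in-degree(D)=0, level(D)=1, enqueue
    C->F: in-degree(F)=0, level(F)=1, enqueue
    C->G: in-degree(G)=1, level(G)>=1
    C->H: in-degree(H)=0, level(H)=1, enqueue
  process D: level=1
    D->B: in-degree(B)=0, level(B)=2, enqueue
  process F: level=1
    F->E: in-degree(E)=0, level(E)=2, enqueue
  process H: level=1
  process B: level=2
    B->G: in-degree(G)=0, level(G)=3, enqueue
  process E: level=2
  process G: level=3
All levels: A:0, B:2, C:0, D:1, E:2, F:1, G:3, H:1

Answer: A:0, B:2, C:0, D:1, E:2, F:1, G:3, H:1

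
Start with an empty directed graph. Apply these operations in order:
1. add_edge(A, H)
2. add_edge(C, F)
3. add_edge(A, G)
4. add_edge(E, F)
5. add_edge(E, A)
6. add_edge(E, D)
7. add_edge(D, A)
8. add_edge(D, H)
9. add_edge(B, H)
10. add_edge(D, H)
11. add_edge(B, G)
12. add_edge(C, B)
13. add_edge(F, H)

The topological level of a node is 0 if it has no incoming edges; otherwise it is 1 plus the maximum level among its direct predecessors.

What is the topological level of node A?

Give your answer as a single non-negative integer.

Answer: 2

Derivation:
Op 1: add_edge(A, H). Edges now: 1
Op 2: add_edge(C, F). Edges now: 2
Op 3: add_edge(A, G). Edges now: 3
Op 4: add_edge(E, F). Edges now: 4
Op 5: add_edge(E, A). Edges now: 5
Op 6: add_edge(E, D). Edges now: 6
Op 7: add_edge(D, A). Edges now: 7
Op 8: add_edge(D, H). Edges now: 8
Op 9: add_edge(B, H). Edges now: 9
Op 10: add_edge(D, H) (duplicate, no change). Edges now: 9
Op 11: add_edge(B, G). Edges now: 10
Op 12: add_edge(C, B). Edges now: 11
Op 13: add_edge(F, H). Edges now: 12
Compute levels (Kahn BFS):
  sources (in-degree 0): C, E
  process C: level=0
    C->B: in-degree(B)=0, level(B)=1, enqueue
    C->F: in-degree(F)=1, level(F)>=1
  process E: level=0
    E->A: in-degree(A)=1, level(A)>=1
    E->D: in-degree(D)=0, level(D)=1, enqueue
    E->F: in-degree(F)=0, level(F)=1, enqueue
  process B: level=1
    B->G: in-degree(G)=1, level(G)>=2
    B->H: in-degree(H)=3, level(H)>=2
  process D: level=1
    D->A: in-degree(A)=0, level(A)=2, enqueue
    D->H: in-degree(H)=2, level(H)>=2
  process F: level=1
    F->H: in-degree(H)=1, level(H)>=2
  process A: level=2
    A->G: in-degree(G)=0, level(G)=3, enqueue
    A->H: in-degree(H)=0, level(H)=3, enqueue
  process G: level=3
  process H: level=3
All levels: A:2, B:1, C:0, D:1, E:0, F:1, G:3, H:3
level(A) = 2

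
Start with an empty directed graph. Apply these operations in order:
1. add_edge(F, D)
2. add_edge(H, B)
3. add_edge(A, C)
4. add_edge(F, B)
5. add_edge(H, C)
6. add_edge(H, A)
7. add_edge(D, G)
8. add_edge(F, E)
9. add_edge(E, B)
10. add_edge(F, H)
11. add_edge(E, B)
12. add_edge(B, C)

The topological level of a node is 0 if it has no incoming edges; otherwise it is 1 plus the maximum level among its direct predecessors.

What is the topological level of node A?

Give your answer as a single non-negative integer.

Op 1: add_edge(F, D). Edges now: 1
Op 2: add_edge(H, B). Edges now: 2
Op 3: add_edge(A, C). Edges now: 3
Op 4: add_edge(F, B). Edges now: 4
Op 5: add_edge(H, C). Edges now: 5
Op 6: add_edge(H, A). Edges now: 6
Op 7: add_edge(D, G). Edges now: 7
Op 8: add_edge(F, E). Edges now: 8
Op 9: add_edge(E, B). Edges now: 9
Op 10: add_edge(F, H). Edges now: 10
Op 11: add_edge(E, B) (duplicate, no change). Edges now: 10
Op 12: add_edge(B, C). Edges now: 11
Compute levels (Kahn BFS):
  sources (in-degree 0): F
  process F: level=0
    F->B: in-degree(B)=2, level(B)>=1
    F->D: in-degree(D)=0, level(D)=1, enqueue
    F->E: in-degree(E)=0, level(E)=1, enqueue
    F->H: in-degree(H)=0, level(H)=1, enqueue
  process D: level=1
    D->G: in-degree(G)=0, level(G)=2, enqueue
  process E: level=1
    E->B: in-degree(B)=1, level(B)>=2
  process H: level=1
    H->A: in-degree(A)=0, level(A)=2, enqueue
    H->B: in-degree(B)=0, level(B)=2, enqueue
    H->C: in-degree(C)=2, level(C)>=2
  process G: level=2
  process A: level=2
    A->C: in-degree(C)=1, level(C)>=3
  process B: level=2
    B->C: in-degree(C)=0, level(C)=3, enqueue
  process C: level=3
All levels: A:2, B:2, C:3, D:1, E:1, F:0, G:2, H:1
level(A) = 2

Answer: 2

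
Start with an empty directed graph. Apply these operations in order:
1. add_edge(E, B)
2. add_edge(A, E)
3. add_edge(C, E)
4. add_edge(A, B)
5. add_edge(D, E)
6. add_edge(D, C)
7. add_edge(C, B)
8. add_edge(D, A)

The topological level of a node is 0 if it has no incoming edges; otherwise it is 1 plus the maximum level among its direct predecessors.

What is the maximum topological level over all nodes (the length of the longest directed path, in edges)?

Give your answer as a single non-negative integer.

Answer: 3

Derivation:
Op 1: add_edge(E, B). Edges now: 1
Op 2: add_edge(A, E). Edges now: 2
Op 3: add_edge(C, E). Edges now: 3
Op 4: add_edge(A, B). Edges now: 4
Op 5: add_edge(D, E). Edges now: 5
Op 6: add_edge(D, C). Edges now: 6
Op 7: add_edge(C, B). Edges now: 7
Op 8: add_edge(D, A). Edges now: 8
Compute levels (Kahn BFS):
  sources (in-degree 0): D
  process D: level=0
    D->A: in-degree(A)=0, level(A)=1, enqueue
    D->C: in-degree(C)=0, level(C)=1, enqueue
    D->E: in-degree(E)=2, level(E)>=1
  process A: level=1
    A->B: in-degree(B)=2, level(B)>=2
    A->E: in-degree(E)=1, level(E)>=2
  process C: level=1
    C->B: in-degree(B)=1, level(B)>=2
    C->E: in-degree(E)=0, level(E)=2, enqueue
  process E: level=2
    E->B: in-degree(B)=0, level(B)=3, enqueue
  process B: level=3
All levels: A:1, B:3, C:1, D:0, E:2
max level = 3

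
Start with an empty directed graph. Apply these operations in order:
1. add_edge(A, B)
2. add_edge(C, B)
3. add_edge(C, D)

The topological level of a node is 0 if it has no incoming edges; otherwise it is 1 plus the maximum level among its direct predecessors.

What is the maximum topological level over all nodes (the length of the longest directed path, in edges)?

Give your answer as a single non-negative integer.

Answer: 1

Derivation:
Op 1: add_edge(A, B). Edges now: 1
Op 2: add_edge(C, B). Edges now: 2
Op 3: add_edge(C, D). Edges now: 3
Compute levels (Kahn BFS):
  sources (in-degree 0): A, C
  process A: level=0
    A->B: in-degree(B)=1, level(B)>=1
  process C: level=0
    C->B: in-degree(B)=0, level(B)=1, enqueue
    C->D: in-degree(D)=0, level(D)=1, enqueue
  process B: level=1
  process D: level=1
All levels: A:0, B:1, C:0, D:1
max level = 1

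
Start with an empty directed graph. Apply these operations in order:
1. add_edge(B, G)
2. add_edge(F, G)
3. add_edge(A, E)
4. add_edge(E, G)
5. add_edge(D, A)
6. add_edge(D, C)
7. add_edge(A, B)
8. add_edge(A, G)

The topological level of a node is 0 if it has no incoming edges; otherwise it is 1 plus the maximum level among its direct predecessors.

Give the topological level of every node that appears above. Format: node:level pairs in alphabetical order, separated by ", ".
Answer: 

Answer: A:1, B:2, C:1, D:0, E:2, F:0, G:3

Derivation:
Op 1: add_edge(B, G). Edges now: 1
Op 2: add_edge(F, G). Edges now: 2
Op 3: add_edge(A, E). Edges now: 3
Op 4: add_edge(E, G). Edges now: 4
Op 5: add_edge(D, A). Edges now: 5
Op 6: add_edge(D, C). Edges now: 6
Op 7: add_edge(A, B). Edges now: 7
Op 8: add_edge(A, G). Edges now: 8
Compute levels (Kahn BFS):
  sources (in-degree 0): D, F
  process D: level=0
    D->A: in-degree(A)=0, level(A)=1, enqueue
    D->C: in-degree(C)=0, level(C)=1, enqueue
  process F: level=0
    F->G: in-degree(G)=3, level(G)>=1
  process A: level=1
    A->B: in-degree(B)=0, level(B)=2, enqueue
    A->E: in-degree(E)=0, level(E)=2, enqueue
    A->G: in-degree(G)=2, level(G)>=2
  process C: level=1
  process B: level=2
    B->G: in-degree(G)=1, level(G)>=3
  process E: level=2
    E->G: in-degree(G)=0, level(G)=3, enqueue
  process G: level=3
All levels: A:1, B:2, C:1, D:0, E:2, F:0, G:3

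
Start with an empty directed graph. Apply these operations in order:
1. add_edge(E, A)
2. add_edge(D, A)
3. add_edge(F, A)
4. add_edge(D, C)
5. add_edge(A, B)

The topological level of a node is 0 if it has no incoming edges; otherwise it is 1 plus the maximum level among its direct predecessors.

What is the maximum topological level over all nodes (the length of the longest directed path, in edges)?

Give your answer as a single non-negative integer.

Op 1: add_edge(E, A). Edges now: 1
Op 2: add_edge(D, A). Edges now: 2
Op 3: add_edge(F, A). Edges now: 3
Op 4: add_edge(D, C). Edges now: 4
Op 5: add_edge(A, B). Edges now: 5
Compute levels (Kahn BFS):
  sources (in-degree 0): D, E, F
  process D: level=0
    D->A: in-degree(A)=2, level(A)>=1
    D->C: in-degree(C)=0, level(C)=1, enqueue
  process E: level=0
    E->A: in-degree(A)=1, level(A)>=1
  process F: level=0
    F->A: in-degree(A)=0, level(A)=1, enqueue
  process C: level=1
  process A: level=1
    A->B: in-degree(B)=0, level(B)=2, enqueue
  process B: level=2
All levels: A:1, B:2, C:1, D:0, E:0, F:0
max level = 2

Answer: 2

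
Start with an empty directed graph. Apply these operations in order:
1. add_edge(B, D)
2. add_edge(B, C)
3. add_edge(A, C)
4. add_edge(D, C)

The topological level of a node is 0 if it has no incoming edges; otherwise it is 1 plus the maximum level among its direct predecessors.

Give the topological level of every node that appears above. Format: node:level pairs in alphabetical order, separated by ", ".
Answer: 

Answer: A:0, B:0, C:2, D:1

Derivation:
Op 1: add_edge(B, D). Edges now: 1
Op 2: add_edge(B, C). Edges now: 2
Op 3: add_edge(A, C). Edges now: 3
Op 4: add_edge(D, C). Edges now: 4
Compute levels (Kahn BFS):
  sources (in-degree 0): A, B
  process A: level=0
    A->C: in-degree(C)=2, level(C)>=1
  process B: level=0
    B->C: in-degree(C)=1, level(C)>=1
    B->D: in-degree(D)=0, level(D)=1, enqueue
  process D: level=1
    D->C: in-degree(C)=0, level(C)=2, enqueue
  process C: level=2
All levels: A:0, B:0, C:2, D:1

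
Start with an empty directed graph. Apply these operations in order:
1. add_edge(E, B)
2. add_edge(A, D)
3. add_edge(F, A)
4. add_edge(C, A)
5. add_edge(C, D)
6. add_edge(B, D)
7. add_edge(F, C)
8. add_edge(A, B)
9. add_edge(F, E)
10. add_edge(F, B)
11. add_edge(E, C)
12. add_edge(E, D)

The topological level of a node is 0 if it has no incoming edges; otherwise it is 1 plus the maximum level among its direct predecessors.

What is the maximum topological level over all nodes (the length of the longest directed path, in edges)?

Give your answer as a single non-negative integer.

Op 1: add_edge(E, B). Edges now: 1
Op 2: add_edge(A, D). Edges now: 2
Op 3: add_edge(F, A). Edges now: 3
Op 4: add_edge(C, A). Edges now: 4
Op 5: add_edge(C, D). Edges now: 5
Op 6: add_edge(B, D). Edges now: 6
Op 7: add_edge(F, C). Edges now: 7
Op 8: add_edge(A, B). Edges now: 8
Op 9: add_edge(F, E). Edges now: 9
Op 10: add_edge(F, B). Edges now: 10
Op 11: add_edge(E, C). Edges now: 11
Op 12: add_edge(E, D). Edges now: 12
Compute levels (Kahn BFS):
  sources (in-degree 0): F
  process F: level=0
    F->A: in-degree(A)=1, level(A)>=1
    F->B: in-degree(B)=2, level(B)>=1
    F->C: in-degree(C)=1, level(C)>=1
    F->E: in-degree(E)=0, level(E)=1, enqueue
  process E: level=1
    E->B: in-degree(B)=1, level(B)>=2
    E->C: in-degree(C)=0, level(C)=2, enqueue
    E->D: in-degree(D)=3, level(D)>=2
  process C: level=2
    C->A: in-degree(A)=0, level(A)=3, enqueue
    C->D: in-degree(D)=2, level(D)>=3
  process A: level=3
    A->B: in-degree(B)=0, level(B)=4, enqueue
    A->D: in-degree(D)=1, level(D)>=4
  process B: level=4
    B->D: in-degree(D)=0, level(D)=5, enqueue
  process D: level=5
All levels: A:3, B:4, C:2, D:5, E:1, F:0
max level = 5

Answer: 5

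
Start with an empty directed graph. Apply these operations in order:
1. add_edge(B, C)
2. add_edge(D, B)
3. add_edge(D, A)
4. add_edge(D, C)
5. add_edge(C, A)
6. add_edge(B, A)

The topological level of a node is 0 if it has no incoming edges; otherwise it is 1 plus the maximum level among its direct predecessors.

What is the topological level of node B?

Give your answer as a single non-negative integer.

Answer: 1

Derivation:
Op 1: add_edge(B, C). Edges now: 1
Op 2: add_edge(D, B). Edges now: 2
Op 3: add_edge(D, A). Edges now: 3
Op 4: add_edge(D, C). Edges now: 4
Op 5: add_edge(C, A). Edges now: 5
Op 6: add_edge(B, A). Edges now: 6
Compute levels (Kahn BFS):
  sources (in-degree 0): D
  process D: level=0
    D->A: in-degree(A)=2, level(A)>=1
    D->B: in-degree(B)=0, level(B)=1, enqueue
    D->C: in-degree(C)=1, level(C)>=1
  process B: level=1
    B->A: in-degree(A)=1, level(A)>=2
    B->C: in-degree(C)=0, level(C)=2, enqueue
  process C: level=2
    C->A: in-degree(A)=0, level(A)=3, enqueue
  process A: level=3
All levels: A:3, B:1, C:2, D:0
level(B) = 1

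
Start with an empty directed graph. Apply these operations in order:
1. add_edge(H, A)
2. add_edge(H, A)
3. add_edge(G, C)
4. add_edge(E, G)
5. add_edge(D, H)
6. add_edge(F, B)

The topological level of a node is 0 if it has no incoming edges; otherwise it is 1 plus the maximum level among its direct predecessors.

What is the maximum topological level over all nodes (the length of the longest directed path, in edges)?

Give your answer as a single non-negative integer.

Answer: 2

Derivation:
Op 1: add_edge(H, A). Edges now: 1
Op 2: add_edge(H, A) (duplicate, no change). Edges now: 1
Op 3: add_edge(G, C). Edges now: 2
Op 4: add_edge(E, G). Edges now: 3
Op 5: add_edge(D, H). Edges now: 4
Op 6: add_edge(F, B). Edges now: 5
Compute levels (Kahn BFS):
  sources (in-degree 0): D, E, F
  process D: level=0
    D->H: in-degree(H)=0, level(H)=1, enqueue
  process E: level=0
    E->G: in-degree(G)=0, level(G)=1, enqueue
  process F: level=0
    F->B: in-degree(B)=0, level(B)=1, enqueue
  process H: level=1
    H->A: in-degree(A)=0, level(A)=2, enqueue
  process G: level=1
    G->C: in-degree(C)=0, level(C)=2, enqueue
  process B: level=1
  process A: level=2
  process C: level=2
All levels: A:2, B:1, C:2, D:0, E:0, F:0, G:1, H:1
max level = 2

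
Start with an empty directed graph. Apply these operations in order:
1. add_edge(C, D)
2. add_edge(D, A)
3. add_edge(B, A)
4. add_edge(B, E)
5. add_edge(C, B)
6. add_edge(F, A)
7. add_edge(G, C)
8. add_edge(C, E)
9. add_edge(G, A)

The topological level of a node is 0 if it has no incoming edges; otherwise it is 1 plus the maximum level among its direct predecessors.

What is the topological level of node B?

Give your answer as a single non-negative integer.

Op 1: add_edge(C, D). Edges now: 1
Op 2: add_edge(D, A). Edges now: 2
Op 3: add_edge(B, A). Edges now: 3
Op 4: add_edge(B, E). Edges now: 4
Op 5: add_edge(C, B). Edges now: 5
Op 6: add_edge(F, A). Edges now: 6
Op 7: add_edge(G, C). Edges now: 7
Op 8: add_edge(C, E). Edges now: 8
Op 9: add_edge(G, A). Edges now: 9
Compute levels (Kahn BFS):
  sources (in-degree 0): F, G
  process F: level=0
    F->A: in-degree(A)=3, level(A)>=1
  process G: level=0
    G->A: in-degree(A)=2, level(A)>=1
    G->C: in-degree(C)=0, level(C)=1, enqueue
  process C: level=1
    C->B: in-degree(B)=0, level(B)=2, enqueue
    C->D: in-degree(D)=0, level(D)=2, enqueue
    C->E: in-degree(E)=1, level(E)>=2
  process B: level=2
    B->A: in-degree(A)=1, level(A)>=3
    B->E: in-degree(E)=0, level(E)=3, enqueue
  process D: level=2
    D->A: in-degree(A)=0, level(A)=3, enqueue
  process E: level=3
  process A: level=3
All levels: A:3, B:2, C:1, D:2, E:3, F:0, G:0
level(B) = 2

Answer: 2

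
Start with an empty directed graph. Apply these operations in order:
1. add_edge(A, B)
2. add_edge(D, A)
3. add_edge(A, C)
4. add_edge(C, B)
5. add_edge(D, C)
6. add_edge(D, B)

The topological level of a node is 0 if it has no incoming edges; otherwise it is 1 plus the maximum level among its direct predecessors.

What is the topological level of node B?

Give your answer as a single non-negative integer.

Answer: 3

Derivation:
Op 1: add_edge(A, B). Edges now: 1
Op 2: add_edge(D, A). Edges now: 2
Op 3: add_edge(A, C). Edges now: 3
Op 4: add_edge(C, B). Edges now: 4
Op 5: add_edge(D, C). Edges now: 5
Op 6: add_edge(D, B). Edges now: 6
Compute levels (Kahn BFS):
  sources (in-degree 0): D
  process D: level=0
    D->A: in-degree(A)=0, level(A)=1, enqueue
    D->B: in-degree(B)=2, level(B)>=1
    D->C: in-degree(C)=1, level(C)>=1
  process A: level=1
    A->B: in-degree(B)=1, level(B)>=2
    A->C: in-degree(C)=0, level(C)=2, enqueue
  process C: level=2
    C->B: in-degree(B)=0, level(B)=3, enqueue
  process B: level=3
All levels: A:1, B:3, C:2, D:0
level(B) = 3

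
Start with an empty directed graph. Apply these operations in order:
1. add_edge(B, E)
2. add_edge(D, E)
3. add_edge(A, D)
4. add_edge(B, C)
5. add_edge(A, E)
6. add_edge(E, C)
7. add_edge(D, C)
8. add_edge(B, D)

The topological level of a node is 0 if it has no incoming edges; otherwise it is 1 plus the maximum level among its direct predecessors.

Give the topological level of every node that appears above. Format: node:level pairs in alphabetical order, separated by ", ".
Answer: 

Answer: A:0, B:0, C:3, D:1, E:2

Derivation:
Op 1: add_edge(B, E). Edges now: 1
Op 2: add_edge(D, E). Edges now: 2
Op 3: add_edge(A, D). Edges now: 3
Op 4: add_edge(B, C). Edges now: 4
Op 5: add_edge(A, E). Edges now: 5
Op 6: add_edge(E, C). Edges now: 6
Op 7: add_edge(D, C). Edges now: 7
Op 8: add_edge(B, D). Edges now: 8
Compute levels (Kahn BFS):
  sources (in-degree 0): A, B
  process A: level=0
    A->D: in-degree(D)=1, level(D)>=1
    A->E: in-degree(E)=2, level(E)>=1
  process B: level=0
    B->C: in-degree(C)=2, level(C)>=1
    B->D: in-degree(D)=0, level(D)=1, enqueue
    B->E: in-degree(E)=1, level(E)>=1
  process D: level=1
    D->C: in-degree(C)=1, level(C)>=2
    D->E: in-degree(E)=0, level(E)=2, enqueue
  process E: level=2
    E->C: in-degree(C)=0, level(C)=3, enqueue
  process C: level=3
All levels: A:0, B:0, C:3, D:1, E:2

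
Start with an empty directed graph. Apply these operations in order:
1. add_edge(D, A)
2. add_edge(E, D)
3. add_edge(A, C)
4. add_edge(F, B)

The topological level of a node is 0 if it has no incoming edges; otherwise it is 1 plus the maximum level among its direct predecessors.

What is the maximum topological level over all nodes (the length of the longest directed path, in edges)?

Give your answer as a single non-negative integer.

Op 1: add_edge(D, A). Edges now: 1
Op 2: add_edge(E, D). Edges now: 2
Op 3: add_edge(A, C). Edges now: 3
Op 4: add_edge(F, B). Edges now: 4
Compute levels (Kahn BFS):
  sources (in-degree 0): E, F
  process E: level=0
    E->D: in-degree(D)=0, level(D)=1, enqueue
  process F: level=0
    F->B: in-degree(B)=0, level(B)=1, enqueue
  process D: level=1
    D->A: in-degree(A)=0, level(A)=2, enqueue
  process B: level=1
  process A: level=2
    A->C: in-degree(C)=0, level(C)=3, enqueue
  process C: level=3
All levels: A:2, B:1, C:3, D:1, E:0, F:0
max level = 3

Answer: 3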